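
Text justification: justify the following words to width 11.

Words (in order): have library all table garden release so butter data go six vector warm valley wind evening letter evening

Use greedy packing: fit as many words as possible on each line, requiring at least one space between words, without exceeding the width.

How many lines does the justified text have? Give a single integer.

Answer: 12

Derivation:
Line 1: ['have'] (min_width=4, slack=7)
Line 2: ['library', 'all'] (min_width=11, slack=0)
Line 3: ['table'] (min_width=5, slack=6)
Line 4: ['garden'] (min_width=6, slack=5)
Line 5: ['release', 'so'] (min_width=10, slack=1)
Line 6: ['butter', 'data'] (min_width=11, slack=0)
Line 7: ['go', 'six'] (min_width=6, slack=5)
Line 8: ['vector', 'warm'] (min_width=11, slack=0)
Line 9: ['valley', 'wind'] (min_width=11, slack=0)
Line 10: ['evening'] (min_width=7, slack=4)
Line 11: ['letter'] (min_width=6, slack=5)
Line 12: ['evening'] (min_width=7, slack=4)
Total lines: 12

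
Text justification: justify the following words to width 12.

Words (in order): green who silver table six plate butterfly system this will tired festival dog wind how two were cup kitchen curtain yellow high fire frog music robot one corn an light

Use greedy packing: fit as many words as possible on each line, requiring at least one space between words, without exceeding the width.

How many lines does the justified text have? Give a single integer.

Line 1: ['green', 'who'] (min_width=9, slack=3)
Line 2: ['silver', 'table'] (min_width=12, slack=0)
Line 3: ['six', 'plate'] (min_width=9, slack=3)
Line 4: ['butterfly'] (min_width=9, slack=3)
Line 5: ['system', 'this'] (min_width=11, slack=1)
Line 6: ['will', 'tired'] (min_width=10, slack=2)
Line 7: ['festival', 'dog'] (min_width=12, slack=0)
Line 8: ['wind', 'how', 'two'] (min_width=12, slack=0)
Line 9: ['were', 'cup'] (min_width=8, slack=4)
Line 10: ['kitchen'] (min_width=7, slack=5)
Line 11: ['curtain'] (min_width=7, slack=5)
Line 12: ['yellow', 'high'] (min_width=11, slack=1)
Line 13: ['fire', 'frog'] (min_width=9, slack=3)
Line 14: ['music', 'robot'] (min_width=11, slack=1)
Line 15: ['one', 'corn', 'an'] (min_width=11, slack=1)
Line 16: ['light'] (min_width=5, slack=7)
Total lines: 16

Answer: 16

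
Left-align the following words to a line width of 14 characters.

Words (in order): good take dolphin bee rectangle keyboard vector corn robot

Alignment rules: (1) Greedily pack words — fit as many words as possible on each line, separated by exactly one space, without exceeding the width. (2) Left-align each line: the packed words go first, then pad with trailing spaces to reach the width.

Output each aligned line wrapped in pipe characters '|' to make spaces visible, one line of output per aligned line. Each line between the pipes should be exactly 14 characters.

Answer: |good take     |
|dolphin bee   |
|rectangle     |
|keyboard      |
|vector corn   |
|robot         |

Derivation:
Line 1: ['good', 'take'] (min_width=9, slack=5)
Line 2: ['dolphin', 'bee'] (min_width=11, slack=3)
Line 3: ['rectangle'] (min_width=9, slack=5)
Line 4: ['keyboard'] (min_width=8, slack=6)
Line 5: ['vector', 'corn'] (min_width=11, slack=3)
Line 6: ['robot'] (min_width=5, slack=9)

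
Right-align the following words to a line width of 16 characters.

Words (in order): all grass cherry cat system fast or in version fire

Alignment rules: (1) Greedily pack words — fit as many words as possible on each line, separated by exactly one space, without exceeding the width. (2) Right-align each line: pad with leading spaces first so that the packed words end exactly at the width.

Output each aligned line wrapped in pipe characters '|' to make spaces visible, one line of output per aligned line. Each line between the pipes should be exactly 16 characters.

Answer: |all grass cherry|
| cat system fast|
|   or in version|
|            fire|

Derivation:
Line 1: ['all', 'grass', 'cherry'] (min_width=16, slack=0)
Line 2: ['cat', 'system', 'fast'] (min_width=15, slack=1)
Line 3: ['or', 'in', 'version'] (min_width=13, slack=3)
Line 4: ['fire'] (min_width=4, slack=12)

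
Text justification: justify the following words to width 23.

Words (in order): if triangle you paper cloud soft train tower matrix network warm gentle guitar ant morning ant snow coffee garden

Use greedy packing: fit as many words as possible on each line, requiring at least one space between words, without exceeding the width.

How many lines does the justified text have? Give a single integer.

Answer: 6

Derivation:
Line 1: ['if', 'triangle', 'you', 'paper'] (min_width=21, slack=2)
Line 2: ['cloud', 'soft', 'train', 'tower'] (min_width=22, slack=1)
Line 3: ['matrix', 'network', 'warm'] (min_width=19, slack=4)
Line 4: ['gentle', 'guitar', 'ant'] (min_width=17, slack=6)
Line 5: ['morning', 'ant', 'snow', 'coffee'] (min_width=23, slack=0)
Line 6: ['garden'] (min_width=6, slack=17)
Total lines: 6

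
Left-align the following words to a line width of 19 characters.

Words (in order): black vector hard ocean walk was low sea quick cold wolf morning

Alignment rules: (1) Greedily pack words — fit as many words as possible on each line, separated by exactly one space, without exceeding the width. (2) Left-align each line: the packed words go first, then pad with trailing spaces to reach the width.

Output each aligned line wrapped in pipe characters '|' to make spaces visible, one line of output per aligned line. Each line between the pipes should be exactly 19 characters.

Answer: |black vector hard  |
|ocean walk was low |
|sea quick cold wolf|
|morning            |

Derivation:
Line 1: ['black', 'vector', 'hard'] (min_width=17, slack=2)
Line 2: ['ocean', 'walk', 'was', 'low'] (min_width=18, slack=1)
Line 3: ['sea', 'quick', 'cold', 'wolf'] (min_width=19, slack=0)
Line 4: ['morning'] (min_width=7, slack=12)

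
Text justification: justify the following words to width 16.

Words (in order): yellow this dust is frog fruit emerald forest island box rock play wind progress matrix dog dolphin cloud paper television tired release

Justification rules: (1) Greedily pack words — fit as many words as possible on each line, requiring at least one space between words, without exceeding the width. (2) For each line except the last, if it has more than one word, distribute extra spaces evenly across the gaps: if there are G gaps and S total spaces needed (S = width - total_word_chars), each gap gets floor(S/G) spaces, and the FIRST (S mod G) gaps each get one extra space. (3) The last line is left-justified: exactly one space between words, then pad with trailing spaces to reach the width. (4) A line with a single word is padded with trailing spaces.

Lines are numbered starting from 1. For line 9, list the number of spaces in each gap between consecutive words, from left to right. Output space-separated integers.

Answer: 1

Derivation:
Line 1: ['yellow', 'this', 'dust'] (min_width=16, slack=0)
Line 2: ['is', 'frog', 'fruit'] (min_width=13, slack=3)
Line 3: ['emerald', 'forest'] (min_width=14, slack=2)
Line 4: ['island', 'box', 'rock'] (min_width=15, slack=1)
Line 5: ['play', 'wind'] (min_width=9, slack=7)
Line 6: ['progress', 'matrix'] (min_width=15, slack=1)
Line 7: ['dog', 'dolphin'] (min_width=11, slack=5)
Line 8: ['cloud', 'paper'] (min_width=11, slack=5)
Line 9: ['television', 'tired'] (min_width=16, slack=0)
Line 10: ['release'] (min_width=7, slack=9)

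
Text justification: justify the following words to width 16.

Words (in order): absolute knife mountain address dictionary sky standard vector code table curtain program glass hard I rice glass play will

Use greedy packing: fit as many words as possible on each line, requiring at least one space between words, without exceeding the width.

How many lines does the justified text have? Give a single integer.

Line 1: ['absolute', 'knife'] (min_width=14, slack=2)
Line 2: ['mountain', 'address'] (min_width=16, slack=0)
Line 3: ['dictionary', 'sky'] (min_width=14, slack=2)
Line 4: ['standard', 'vector'] (min_width=15, slack=1)
Line 5: ['code', 'table'] (min_width=10, slack=6)
Line 6: ['curtain', 'program'] (min_width=15, slack=1)
Line 7: ['glass', 'hard', 'I'] (min_width=12, slack=4)
Line 8: ['rice', 'glass', 'play'] (min_width=15, slack=1)
Line 9: ['will'] (min_width=4, slack=12)
Total lines: 9

Answer: 9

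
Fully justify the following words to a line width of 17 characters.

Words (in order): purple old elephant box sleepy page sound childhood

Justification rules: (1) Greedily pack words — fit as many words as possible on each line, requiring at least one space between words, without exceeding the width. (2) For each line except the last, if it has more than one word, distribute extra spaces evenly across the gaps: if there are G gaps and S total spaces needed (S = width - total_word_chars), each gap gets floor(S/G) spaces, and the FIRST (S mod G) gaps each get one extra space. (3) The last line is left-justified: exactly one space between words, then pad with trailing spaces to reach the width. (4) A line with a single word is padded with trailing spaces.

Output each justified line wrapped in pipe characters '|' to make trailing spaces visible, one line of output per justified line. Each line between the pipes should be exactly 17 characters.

Line 1: ['purple', 'old'] (min_width=10, slack=7)
Line 2: ['elephant', 'box'] (min_width=12, slack=5)
Line 3: ['sleepy', 'page', 'sound'] (min_width=17, slack=0)
Line 4: ['childhood'] (min_width=9, slack=8)

Answer: |purple        old|
|elephant      box|
|sleepy page sound|
|childhood        |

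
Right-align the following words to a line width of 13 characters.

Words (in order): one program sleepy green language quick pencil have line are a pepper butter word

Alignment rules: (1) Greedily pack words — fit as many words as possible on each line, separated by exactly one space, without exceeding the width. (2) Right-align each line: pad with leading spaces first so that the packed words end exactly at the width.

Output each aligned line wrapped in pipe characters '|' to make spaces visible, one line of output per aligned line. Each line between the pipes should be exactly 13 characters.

Answer: |  one program|
| sleepy green|
|     language|
| quick pencil|
|have line are|
|     a pepper|
|  butter word|

Derivation:
Line 1: ['one', 'program'] (min_width=11, slack=2)
Line 2: ['sleepy', 'green'] (min_width=12, slack=1)
Line 3: ['language'] (min_width=8, slack=5)
Line 4: ['quick', 'pencil'] (min_width=12, slack=1)
Line 5: ['have', 'line', 'are'] (min_width=13, slack=0)
Line 6: ['a', 'pepper'] (min_width=8, slack=5)
Line 7: ['butter', 'word'] (min_width=11, slack=2)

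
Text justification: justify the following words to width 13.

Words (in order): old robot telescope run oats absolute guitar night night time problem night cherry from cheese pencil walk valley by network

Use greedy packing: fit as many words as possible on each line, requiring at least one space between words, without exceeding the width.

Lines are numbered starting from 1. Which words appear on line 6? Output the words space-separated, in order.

Line 1: ['old', 'robot'] (min_width=9, slack=4)
Line 2: ['telescope', 'run'] (min_width=13, slack=0)
Line 3: ['oats', 'absolute'] (min_width=13, slack=0)
Line 4: ['guitar', 'night'] (min_width=12, slack=1)
Line 5: ['night', 'time'] (min_width=10, slack=3)
Line 6: ['problem', 'night'] (min_width=13, slack=0)
Line 7: ['cherry', 'from'] (min_width=11, slack=2)
Line 8: ['cheese', 'pencil'] (min_width=13, slack=0)
Line 9: ['walk', 'valley'] (min_width=11, slack=2)
Line 10: ['by', 'network'] (min_width=10, slack=3)

Answer: problem night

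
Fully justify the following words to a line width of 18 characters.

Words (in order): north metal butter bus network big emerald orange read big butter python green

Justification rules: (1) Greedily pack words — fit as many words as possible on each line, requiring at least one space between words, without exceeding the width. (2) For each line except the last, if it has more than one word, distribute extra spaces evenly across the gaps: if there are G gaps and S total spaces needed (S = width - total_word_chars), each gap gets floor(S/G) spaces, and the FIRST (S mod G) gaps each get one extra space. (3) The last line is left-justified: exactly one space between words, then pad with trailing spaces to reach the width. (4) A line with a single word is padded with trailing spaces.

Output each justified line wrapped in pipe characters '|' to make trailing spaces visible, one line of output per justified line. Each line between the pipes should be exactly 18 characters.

Answer: |north metal butter|
|bus   network  big|
|emerald     orange|
|read   big  butter|
|python green      |

Derivation:
Line 1: ['north', 'metal', 'butter'] (min_width=18, slack=0)
Line 2: ['bus', 'network', 'big'] (min_width=15, slack=3)
Line 3: ['emerald', 'orange'] (min_width=14, slack=4)
Line 4: ['read', 'big', 'butter'] (min_width=15, slack=3)
Line 5: ['python', 'green'] (min_width=12, slack=6)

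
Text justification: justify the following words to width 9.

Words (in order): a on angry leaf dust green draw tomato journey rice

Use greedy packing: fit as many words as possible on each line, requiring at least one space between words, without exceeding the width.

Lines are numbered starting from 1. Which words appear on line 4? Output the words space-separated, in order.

Line 1: ['a', 'on'] (min_width=4, slack=5)
Line 2: ['angry'] (min_width=5, slack=4)
Line 3: ['leaf', 'dust'] (min_width=9, slack=0)
Line 4: ['green'] (min_width=5, slack=4)
Line 5: ['draw'] (min_width=4, slack=5)
Line 6: ['tomato'] (min_width=6, slack=3)
Line 7: ['journey'] (min_width=7, slack=2)
Line 8: ['rice'] (min_width=4, slack=5)

Answer: green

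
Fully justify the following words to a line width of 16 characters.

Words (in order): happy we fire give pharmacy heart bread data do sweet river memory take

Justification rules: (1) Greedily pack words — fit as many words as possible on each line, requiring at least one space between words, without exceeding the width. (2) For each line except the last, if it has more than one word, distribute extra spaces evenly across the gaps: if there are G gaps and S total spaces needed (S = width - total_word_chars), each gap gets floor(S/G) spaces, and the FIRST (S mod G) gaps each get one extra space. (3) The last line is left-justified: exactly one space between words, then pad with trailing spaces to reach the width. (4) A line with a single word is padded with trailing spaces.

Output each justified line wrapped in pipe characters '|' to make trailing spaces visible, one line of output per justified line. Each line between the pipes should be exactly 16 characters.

Answer: |happy   we  fire|
|give    pharmacy|
|heart bread data|
|do  sweet  river|
|memory take     |

Derivation:
Line 1: ['happy', 'we', 'fire'] (min_width=13, slack=3)
Line 2: ['give', 'pharmacy'] (min_width=13, slack=3)
Line 3: ['heart', 'bread', 'data'] (min_width=16, slack=0)
Line 4: ['do', 'sweet', 'river'] (min_width=14, slack=2)
Line 5: ['memory', 'take'] (min_width=11, slack=5)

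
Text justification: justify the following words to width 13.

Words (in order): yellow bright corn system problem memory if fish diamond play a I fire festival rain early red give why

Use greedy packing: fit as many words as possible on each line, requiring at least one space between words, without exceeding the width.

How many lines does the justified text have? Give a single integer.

Answer: 9

Derivation:
Line 1: ['yellow', 'bright'] (min_width=13, slack=0)
Line 2: ['corn', 'system'] (min_width=11, slack=2)
Line 3: ['problem'] (min_width=7, slack=6)
Line 4: ['memory', 'if'] (min_width=9, slack=4)
Line 5: ['fish', 'diamond'] (min_width=12, slack=1)
Line 6: ['play', 'a', 'I', 'fire'] (min_width=13, slack=0)
Line 7: ['festival', 'rain'] (min_width=13, slack=0)
Line 8: ['early', 'red'] (min_width=9, slack=4)
Line 9: ['give', 'why'] (min_width=8, slack=5)
Total lines: 9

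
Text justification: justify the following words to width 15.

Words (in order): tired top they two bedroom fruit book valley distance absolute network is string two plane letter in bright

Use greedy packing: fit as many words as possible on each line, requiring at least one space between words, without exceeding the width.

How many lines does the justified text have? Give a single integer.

Answer: 9

Derivation:
Line 1: ['tired', 'top', 'they'] (min_width=14, slack=1)
Line 2: ['two', 'bedroom'] (min_width=11, slack=4)
Line 3: ['fruit', 'book'] (min_width=10, slack=5)
Line 4: ['valley', 'distance'] (min_width=15, slack=0)
Line 5: ['absolute'] (min_width=8, slack=7)
Line 6: ['network', 'is'] (min_width=10, slack=5)
Line 7: ['string', 'two'] (min_width=10, slack=5)
Line 8: ['plane', 'letter', 'in'] (min_width=15, slack=0)
Line 9: ['bright'] (min_width=6, slack=9)
Total lines: 9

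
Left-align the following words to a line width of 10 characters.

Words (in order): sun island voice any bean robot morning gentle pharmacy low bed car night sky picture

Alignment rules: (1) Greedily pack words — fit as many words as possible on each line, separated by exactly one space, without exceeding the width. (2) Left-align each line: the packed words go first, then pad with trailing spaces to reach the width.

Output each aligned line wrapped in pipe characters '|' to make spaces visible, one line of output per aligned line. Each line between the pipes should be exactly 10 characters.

Answer: |sun island|
|voice any |
|bean robot|
|morning   |
|gentle    |
|pharmacy  |
|low bed   |
|car night |
|sky       |
|picture   |

Derivation:
Line 1: ['sun', 'island'] (min_width=10, slack=0)
Line 2: ['voice', 'any'] (min_width=9, slack=1)
Line 3: ['bean', 'robot'] (min_width=10, slack=0)
Line 4: ['morning'] (min_width=7, slack=3)
Line 5: ['gentle'] (min_width=6, slack=4)
Line 6: ['pharmacy'] (min_width=8, slack=2)
Line 7: ['low', 'bed'] (min_width=7, slack=3)
Line 8: ['car', 'night'] (min_width=9, slack=1)
Line 9: ['sky'] (min_width=3, slack=7)
Line 10: ['picture'] (min_width=7, slack=3)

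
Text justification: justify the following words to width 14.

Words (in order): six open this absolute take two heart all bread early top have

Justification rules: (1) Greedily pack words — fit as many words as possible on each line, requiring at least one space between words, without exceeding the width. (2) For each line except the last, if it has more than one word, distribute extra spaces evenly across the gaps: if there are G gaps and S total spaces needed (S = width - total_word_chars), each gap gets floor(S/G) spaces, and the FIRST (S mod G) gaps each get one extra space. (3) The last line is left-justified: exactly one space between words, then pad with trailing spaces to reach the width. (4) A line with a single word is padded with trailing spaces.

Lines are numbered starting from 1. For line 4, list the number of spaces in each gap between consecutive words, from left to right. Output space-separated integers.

Answer: 4

Derivation:
Line 1: ['six', 'open', 'this'] (min_width=13, slack=1)
Line 2: ['absolute', 'take'] (min_width=13, slack=1)
Line 3: ['two', 'heart', 'all'] (min_width=13, slack=1)
Line 4: ['bread', 'early'] (min_width=11, slack=3)
Line 5: ['top', 'have'] (min_width=8, slack=6)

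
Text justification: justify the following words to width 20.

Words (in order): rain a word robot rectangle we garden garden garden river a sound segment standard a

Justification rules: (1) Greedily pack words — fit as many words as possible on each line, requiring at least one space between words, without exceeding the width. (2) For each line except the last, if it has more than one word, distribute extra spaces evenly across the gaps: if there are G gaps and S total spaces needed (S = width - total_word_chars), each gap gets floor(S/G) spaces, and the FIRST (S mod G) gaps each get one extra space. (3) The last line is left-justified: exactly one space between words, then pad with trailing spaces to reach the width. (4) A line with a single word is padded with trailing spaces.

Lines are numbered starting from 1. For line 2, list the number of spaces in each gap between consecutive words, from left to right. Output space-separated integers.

Answer: 2 1

Derivation:
Line 1: ['rain', 'a', 'word', 'robot'] (min_width=17, slack=3)
Line 2: ['rectangle', 'we', 'garden'] (min_width=19, slack=1)
Line 3: ['garden', 'garden', 'river'] (min_width=19, slack=1)
Line 4: ['a', 'sound', 'segment'] (min_width=15, slack=5)
Line 5: ['standard', 'a'] (min_width=10, slack=10)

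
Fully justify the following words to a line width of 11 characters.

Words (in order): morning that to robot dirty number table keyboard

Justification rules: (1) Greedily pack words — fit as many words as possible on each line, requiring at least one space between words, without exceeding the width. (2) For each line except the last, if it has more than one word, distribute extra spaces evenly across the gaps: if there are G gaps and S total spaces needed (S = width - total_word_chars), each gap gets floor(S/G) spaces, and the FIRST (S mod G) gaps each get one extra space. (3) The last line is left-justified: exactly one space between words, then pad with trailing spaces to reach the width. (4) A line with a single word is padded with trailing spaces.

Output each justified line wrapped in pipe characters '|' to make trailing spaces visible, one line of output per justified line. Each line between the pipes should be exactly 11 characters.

Answer: |morning    |
|that     to|
|robot dirty|
|number     |
|table      |
|keyboard   |

Derivation:
Line 1: ['morning'] (min_width=7, slack=4)
Line 2: ['that', 'to'] (min_width=7, slack=4)
Line 3: ['robot', 'dirty'] (min_width=11, slack=0)
Line 4: ['number'] (min_width=6, slack=5)
Line 5: ['table'] (min_width=5, slack=6)
Line 6: ['keyboard'] (min_width=8, slack=3)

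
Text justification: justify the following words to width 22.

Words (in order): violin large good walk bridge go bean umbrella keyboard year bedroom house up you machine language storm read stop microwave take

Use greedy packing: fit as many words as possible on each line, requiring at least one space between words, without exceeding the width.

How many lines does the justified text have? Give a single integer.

Answer: 7

Derivation:
Line 1: ['violin', 'large', 'good', 'walk'] (min_width=22, slack=0)
Line 2: ['bridge', 'go', 'bean'] (min_width=14, slack=8)
Line 3: ['umbrella', 'keyboard', 'year'] (min_width=22, slack=0)
Line 4: ['bedroom', 'house', 'up', 'you'] (min_width=20, slack=2)
Line 5: ['machine', 'language', 'storm'] (min_width=22, slack=0)
Line 6: ['read', 'stop', 'microwave'] (min_width=19, slack=3)
Line 7: ['take'] (min_width=4, slack=18)
Total lines: 7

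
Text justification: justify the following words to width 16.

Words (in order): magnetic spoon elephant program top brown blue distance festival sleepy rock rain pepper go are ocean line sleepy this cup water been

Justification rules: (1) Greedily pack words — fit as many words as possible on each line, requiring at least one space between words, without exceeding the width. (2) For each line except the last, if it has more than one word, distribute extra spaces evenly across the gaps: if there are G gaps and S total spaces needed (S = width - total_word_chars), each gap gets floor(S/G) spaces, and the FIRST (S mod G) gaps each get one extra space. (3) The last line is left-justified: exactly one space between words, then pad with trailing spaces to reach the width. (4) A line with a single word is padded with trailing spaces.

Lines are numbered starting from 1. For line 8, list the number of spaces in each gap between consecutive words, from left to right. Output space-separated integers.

Line 1: ['magnetic', 'spoon'] (min_width=14, slack=2)
Line 2: ['elephant', 'program'] (min_width=16, slack=0)
Line 3: ['top', 'brown', 'blue'] (min_width=14, slack=2)
Line 4: ['distance'] (min_width=8, slack=8)
Line 5: ['festival', 'sleepy'] (min_width=15, slack=1)
Line 6: ['rock', 'rain', 'pepper'] (min_width=16, slack=0)
Line 7: ['go', 'are', 'ocean'] (min_width=12, slack=4)
Line 8: ['line', 'sleepy', 'this'] (min_width=16, slack=0)
Line 9: ['cup', 'water', 'been'] (min_width=14, slack=2)

Answer: 1 1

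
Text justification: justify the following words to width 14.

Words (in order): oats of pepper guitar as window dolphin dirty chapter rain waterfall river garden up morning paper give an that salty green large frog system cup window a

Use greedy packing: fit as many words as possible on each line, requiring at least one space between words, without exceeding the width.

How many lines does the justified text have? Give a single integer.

Answer: 12

Derivation:
Line 1: ['oats', 'of', 'pepper'] (min_width=14, slack=0)
Line 2: ['guitar', 'as'] (min_width=9, slack=5)
Line 3: ['window', 'dolphin'] (min_width=14, slack=0)
Line 4: ['dirty', 'chapter'] (min_width=13, slack=1)
Line 5: ['rain', 'waterfall'] (min_width=14, slack=0)
Line 6: ['river', 'garden'] (min_width=12, slack=2)
Line 7: ['up', 'morning'] (min_width=10, slack=4)
Line 8: ['paper', 'give', 'an'] (min_width=13, slack=1)
Line 9: ['that', 'salty'] (min_width=10, slack=4)
Line 10: ['green', 'large'] (min_width=11, slack=3)
Line 11: ['frog', 'system'] (min_width=11, slack=3)
Line 12: ['cup', 'window', 'a'] (min_width=12, slack=2)
Total lines: 12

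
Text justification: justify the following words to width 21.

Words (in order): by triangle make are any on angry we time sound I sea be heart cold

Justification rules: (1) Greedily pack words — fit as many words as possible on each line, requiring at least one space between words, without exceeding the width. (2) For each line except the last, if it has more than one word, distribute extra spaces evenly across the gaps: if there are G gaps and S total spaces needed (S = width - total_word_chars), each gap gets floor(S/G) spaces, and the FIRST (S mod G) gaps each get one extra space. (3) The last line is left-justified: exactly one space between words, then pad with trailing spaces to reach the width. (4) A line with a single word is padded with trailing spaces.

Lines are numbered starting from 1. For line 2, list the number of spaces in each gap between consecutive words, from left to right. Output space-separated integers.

Answer: 2 1 1 1

Derivation:
Line 1: ['by', 'triangle', 'make', 'are'] (min_width=20, slack=1)
Line 2: ['any', 'on', 'angry', 'we', 'time'] (min_width=20, slack=1)
Line 3: ['sound', 'I', 'sea', 'be', 'heart'] (min_width=20, slack=1)
Line 4: ['cold'] (min_width=4, slack=17)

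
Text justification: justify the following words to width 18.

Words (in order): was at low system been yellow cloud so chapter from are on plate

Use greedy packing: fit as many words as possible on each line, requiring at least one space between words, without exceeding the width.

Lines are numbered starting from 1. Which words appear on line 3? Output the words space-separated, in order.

Answer: so chapter from

Derivation:
Line 1: ['was', 'at', 'low', 'system'] (min_width=17, slack=1)
Line 2: ['been', 'yellow', 'cloud'] (min_width=17, slack=1)
Line 3: ['so', 'chapter', 'from'] (min_width=15, slack=3)
Line 4: ['are', 'on', 'plate'] (min_width=12, slack=6)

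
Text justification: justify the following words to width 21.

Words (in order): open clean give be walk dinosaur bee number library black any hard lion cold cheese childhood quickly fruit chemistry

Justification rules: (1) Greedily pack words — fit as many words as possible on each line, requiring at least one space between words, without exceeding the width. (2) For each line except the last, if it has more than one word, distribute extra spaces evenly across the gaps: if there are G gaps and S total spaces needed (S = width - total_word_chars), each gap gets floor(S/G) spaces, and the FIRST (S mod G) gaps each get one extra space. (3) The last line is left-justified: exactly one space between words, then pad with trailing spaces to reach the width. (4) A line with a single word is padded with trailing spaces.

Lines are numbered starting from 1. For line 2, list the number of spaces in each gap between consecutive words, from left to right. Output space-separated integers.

Line 1: ['open', 'clean', 'give', 'be'] (min_width=18, slack=3)
Line 2: ['walk', 'dinosaur', 'bee'] (min_width=17, slack=4)
Line 3: ['number', 'library', 'black'] (min_width=20, slack=1)
Line 4: ['any', 'hard', 'lion', 'cold'] (min_width=18, slack=3)
Line 5: ['cheese', 'childhood'] (min_width=16, slack=5)
Line 6: ['quickly', 'fruit'] (min_width=13, slack=8)
Line 7: ['chemistry'] (min_width=9, slack=12)

Answer: 3 3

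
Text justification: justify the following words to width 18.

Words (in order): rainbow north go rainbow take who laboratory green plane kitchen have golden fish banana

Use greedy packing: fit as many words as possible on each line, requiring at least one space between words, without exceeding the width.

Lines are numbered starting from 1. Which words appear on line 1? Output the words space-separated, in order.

Line 1: ['rainbow', 'north', 'go'] (min_width=16, slack=2)
Line 2: ['rainbow', 'take', 'who'] (min_width=16, slack=2)
Line 3: ['laboratory', 'green'] (min_width=16, slack=2)
Line 4: ['plane', 'kitchen', 'have'] (min_width=18, slack=0)
Line 5: ['golden', 'fish', 'banana'] (min_width=18, slack=0)

Answer: rainbow north go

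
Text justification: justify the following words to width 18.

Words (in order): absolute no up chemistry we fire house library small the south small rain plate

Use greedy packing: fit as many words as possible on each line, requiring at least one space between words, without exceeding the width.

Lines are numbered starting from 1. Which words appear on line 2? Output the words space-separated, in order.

Answer: chemistry we fire

Derivation:
Line 1: ['absolute', 'no', 'up'] (min_width=14, slack=4)
Line 2: ['chemistry', 'we', 'fire'] (min_width=17, slack=1)
Line 3: ['house', 'library'] (min_width=13, slack=5)
Line 4: ['small', 'the', 'south'] (min_width=15, slack=3)
Line 5: ['small', 'rain', 'plate'] (min_width=16, slack=2)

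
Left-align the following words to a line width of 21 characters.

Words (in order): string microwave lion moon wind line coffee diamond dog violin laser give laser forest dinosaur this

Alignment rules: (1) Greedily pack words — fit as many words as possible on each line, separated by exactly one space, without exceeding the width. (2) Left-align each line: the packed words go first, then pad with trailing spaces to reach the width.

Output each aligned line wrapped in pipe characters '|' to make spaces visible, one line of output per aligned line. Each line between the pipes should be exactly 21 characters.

Answer: |string microwave lion|
|moon wind line coffee|
|diamond dog violin   |
|laser give laser     |
|forest dinosaur this |

Derivation:
Line 1: ['string', 'microwave', 'lion'] (min_width=21, slack=0)
Line 2: ['moon', 'wind', 'line', 'coffee'] (min_width=21, slack=0)
Line 3: ['diamond', 'dog', 'violin'] (min_width=18, slack=3)
Line 4: ['laser', 'give', 'laser'] (min_width=16, slack=5)
Line 5: ['forest', 'dinosaur', 'this'] (min_width=20, slack=1)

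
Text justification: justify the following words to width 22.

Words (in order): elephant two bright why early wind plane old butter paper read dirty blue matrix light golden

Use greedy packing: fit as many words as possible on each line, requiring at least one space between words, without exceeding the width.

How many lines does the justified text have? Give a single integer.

Answer: 5

Derivation:
Line 1: ['elephant', 'two', 'bright'] (min_width=19, slack=3)
Line 2: ['why', 'early', 'wind', 'plane'] (min_width=20, slack=2)
Line 3: ['old', 'butter', 'paper', 'read'] (min_width=21, slack=1)
Line 4: ['dirty', 'blue', 'matrix'] (min_width=17, slack=5)
Line 5: ['light', 'golden'] (min_width=12, slack=10)
Total lines: 5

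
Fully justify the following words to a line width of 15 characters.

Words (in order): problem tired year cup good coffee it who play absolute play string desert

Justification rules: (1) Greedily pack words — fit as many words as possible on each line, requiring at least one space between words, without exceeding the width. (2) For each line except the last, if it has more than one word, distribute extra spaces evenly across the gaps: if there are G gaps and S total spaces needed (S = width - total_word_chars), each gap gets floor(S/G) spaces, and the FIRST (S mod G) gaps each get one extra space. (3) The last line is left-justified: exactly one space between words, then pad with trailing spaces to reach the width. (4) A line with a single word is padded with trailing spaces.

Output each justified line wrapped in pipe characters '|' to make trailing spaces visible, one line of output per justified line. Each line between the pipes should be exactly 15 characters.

Line 1: ['problem', 'tired'] (min_width=13, slack=2)
Line 2: ['year', 'cup', 'good'] (min_width=13, slack=2)
Line 3: ['coffee', 'it', 'who'] (min_width=13, slack=2)
Line 4: ['play', 'absolute'] (min_width=13, slack=2)
Line 5: ['play', 'string'] (min_width=11, slack=4)
Line 6: ['desert'] (min_width=6, slack=9)

Answer: |problem   tired|
|year  cup  good|
|coffee  it  who|
|play   absolute|
|play     string|
|desert         |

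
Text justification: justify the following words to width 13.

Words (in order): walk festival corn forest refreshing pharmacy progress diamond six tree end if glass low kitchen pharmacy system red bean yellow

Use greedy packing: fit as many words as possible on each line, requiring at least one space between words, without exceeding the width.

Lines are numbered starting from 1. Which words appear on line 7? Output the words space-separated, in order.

Line 1: ['walk', 'festival'] (min_width=13, slack=0)
Line 2: ['corn', 'forest'] (min_width=11, slack=2)
Line 3: ['refreshing'] (min_width=10, slack=3)
Line 4: ['pharmacy'] (min_width=8, slack=5)
Line 5: ['progress'] (min_width=8, slack=5)
Line 6: ['diamond', 'six'] (min_width=11, slack=2)
Line 7: ['tree', 'end', 'if'] (min_width=11, slack=2)
Line 8: ['glass', 'low'] (min_width=9, slack=4)
Line 9: ['kitchen'] (min_width=7, slack=6)
Line 10: ['pharmacy'] (min_width=8, slack=5)
Line 11: ['system', 'red'] (min_width=10, slack=3)
Line 12: ['bean', 'yellow'] (min_width=11, slack=2)

Answer: tree end if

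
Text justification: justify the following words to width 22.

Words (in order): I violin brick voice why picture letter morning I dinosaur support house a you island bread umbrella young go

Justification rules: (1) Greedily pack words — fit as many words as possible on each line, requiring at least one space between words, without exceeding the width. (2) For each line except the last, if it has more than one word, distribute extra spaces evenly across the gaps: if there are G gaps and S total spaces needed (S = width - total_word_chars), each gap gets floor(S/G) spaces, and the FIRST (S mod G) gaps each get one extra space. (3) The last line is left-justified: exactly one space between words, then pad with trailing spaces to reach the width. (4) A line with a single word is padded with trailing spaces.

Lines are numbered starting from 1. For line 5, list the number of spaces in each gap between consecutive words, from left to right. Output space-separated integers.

Answer: 2 1

Derivation:
Line 1: ['I', 'violin', 'brick', 'voice'] (min_width=20, slack=2)
Line 2: ['why', 'picture', 'letter'] (min_width=18, slack=4)
Line 3: ['morning', 'I', 'dinosaur'] (min_width=18, slack=4)
Line 4: ['support', 'house', 'a', 'you'] (min_width=19, slack=3)
Line 5: ['island', 'bread', 'umbrella'] (min_width=21, slack=1)
Line 6: ['young', 'go'] (min_width=8, slack=14)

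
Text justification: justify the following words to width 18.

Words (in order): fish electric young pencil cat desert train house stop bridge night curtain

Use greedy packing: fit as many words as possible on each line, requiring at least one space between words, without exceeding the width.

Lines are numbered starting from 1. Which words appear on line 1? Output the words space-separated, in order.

Line 1: ['fish', 'electric'] (min_width=13, slack=5)
Line 2: ['young', 'pencil', 'cat'] (min_width=16, slack=2)
Line 3: ['desert', 'train', 'house'] (min_width=18, slack=0)
Line 4: ['stop', 'bridge', 'night'] (min_width=17, slack=1)
Line 5: ['curtain'] (min_width=7, slack=11)

Answer: fish electric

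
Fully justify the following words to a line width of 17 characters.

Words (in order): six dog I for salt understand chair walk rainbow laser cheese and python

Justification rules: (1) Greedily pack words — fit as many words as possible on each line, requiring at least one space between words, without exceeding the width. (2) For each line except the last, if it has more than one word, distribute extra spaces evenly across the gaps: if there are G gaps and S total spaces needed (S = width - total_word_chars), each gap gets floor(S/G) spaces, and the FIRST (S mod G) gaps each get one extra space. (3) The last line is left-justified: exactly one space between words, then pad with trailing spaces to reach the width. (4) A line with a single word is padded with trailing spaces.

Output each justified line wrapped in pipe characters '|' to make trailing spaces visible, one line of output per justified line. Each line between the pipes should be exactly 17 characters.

Line 1: ['six', 'dog', 'I', 'for'] (min_width=13, slack=4)
Line 2: ['salt', 'understand'] (min_width=15, slack=2)
Line 3: ['chair', 'walk'] (min_width=10, slack=7)
Line 4: ['rainbow', 'laser'] (min_width=13, slack=4)
Line 5: ['cheese', 'and', 'python'] (min_width=17, slack=0)

Answer: |six   dog  I  for|
|salt   understand|
|chair        walk|
|rainbow     laser|
|cheese and python|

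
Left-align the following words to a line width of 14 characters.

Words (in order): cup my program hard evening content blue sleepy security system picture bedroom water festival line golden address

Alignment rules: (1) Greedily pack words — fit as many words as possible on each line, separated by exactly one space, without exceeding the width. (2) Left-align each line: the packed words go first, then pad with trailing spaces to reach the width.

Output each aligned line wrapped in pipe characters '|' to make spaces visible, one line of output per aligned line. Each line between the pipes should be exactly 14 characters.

Line 1: ['cup', 'my', 'program'] (min_width=14, slack=0)
Line 2: ['hard', 'evening'] (min_width=12, slack=2)
Line 3: ['content', 'blue'] (min_width=12, slack=2)
Line 4: ['sleepy'] (min_width=6, slack=8)
Line 5: ['security'] (min_width=8, slack=6)
Line 6: ['system', 'picture'] (min_width=14, slack=0)
Line 7: ['bedroom', 'water'] (min_width=13, slack=1)
Line 8: ['festival', 'line'] (min_width=13, slack=1)
Line 9: ['golden', 'address'] (min_width=14, slack=0)

Answer: |cup my program|
|hard evening  |
|content blue  |
|sleepy        |
|security      |
|system picture|
|bedroom water |
|festival line |
|golden address|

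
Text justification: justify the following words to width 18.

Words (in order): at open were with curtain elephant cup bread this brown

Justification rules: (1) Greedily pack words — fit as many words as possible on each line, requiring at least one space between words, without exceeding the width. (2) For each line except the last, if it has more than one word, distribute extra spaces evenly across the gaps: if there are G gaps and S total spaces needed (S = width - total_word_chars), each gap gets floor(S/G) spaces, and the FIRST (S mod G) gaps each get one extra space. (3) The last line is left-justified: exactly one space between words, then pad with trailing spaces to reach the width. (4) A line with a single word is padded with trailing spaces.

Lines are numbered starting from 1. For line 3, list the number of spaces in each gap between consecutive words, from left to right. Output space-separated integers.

Answer: 3 3

Derivation:
Line 1: ['at', 'open', 'were', 'with'] (min_width=17, slack=1)
Line 2: ['curtain', 'elephant'] (min_width=16, slack=2)
Line 3: ['cup', 'bread', 'this'] (min_width=14, slack=4)
Line 4: ['brown'] (min_width=5, slack=13)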